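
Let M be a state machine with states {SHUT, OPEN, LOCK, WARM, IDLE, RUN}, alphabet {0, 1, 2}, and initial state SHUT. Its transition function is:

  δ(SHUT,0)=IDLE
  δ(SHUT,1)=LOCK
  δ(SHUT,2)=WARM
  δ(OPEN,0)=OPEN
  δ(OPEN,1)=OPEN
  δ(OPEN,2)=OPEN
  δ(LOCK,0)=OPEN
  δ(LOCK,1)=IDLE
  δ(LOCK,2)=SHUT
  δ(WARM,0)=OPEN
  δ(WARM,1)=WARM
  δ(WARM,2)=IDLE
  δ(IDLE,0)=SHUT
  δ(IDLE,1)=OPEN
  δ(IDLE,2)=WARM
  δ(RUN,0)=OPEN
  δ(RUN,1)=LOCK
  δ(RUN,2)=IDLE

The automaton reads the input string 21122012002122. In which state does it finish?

OPEN

Trace: SHUT -2-> WARM -1-> WARM -1-> WARM -2-> IDLE -2-> WARM -0-> OPEN -1-> OPEN -2-> OPEN -0-> OPEN -0-> OPEN -2-> OPEN -1-> OPEN -2-> OPEN -2-> OPEN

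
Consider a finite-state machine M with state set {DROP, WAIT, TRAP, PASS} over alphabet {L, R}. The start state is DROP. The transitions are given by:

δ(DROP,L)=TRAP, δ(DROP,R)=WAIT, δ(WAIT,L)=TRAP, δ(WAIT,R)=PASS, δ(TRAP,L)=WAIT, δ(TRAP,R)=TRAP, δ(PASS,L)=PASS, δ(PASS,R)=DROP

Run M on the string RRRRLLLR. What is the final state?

TRAP

DROP → WAIT → PASS → DROP → WAIT → TRAP → WAIT → TRAP → TRAP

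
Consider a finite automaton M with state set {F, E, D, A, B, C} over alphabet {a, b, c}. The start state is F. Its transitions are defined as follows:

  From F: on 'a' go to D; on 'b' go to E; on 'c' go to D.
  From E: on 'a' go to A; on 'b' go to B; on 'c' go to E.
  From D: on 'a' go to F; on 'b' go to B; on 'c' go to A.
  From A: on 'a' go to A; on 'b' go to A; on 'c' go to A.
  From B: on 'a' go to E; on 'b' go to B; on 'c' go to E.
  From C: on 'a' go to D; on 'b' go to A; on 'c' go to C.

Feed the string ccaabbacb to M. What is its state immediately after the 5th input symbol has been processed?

Trace: F -c-> D -c-> A -a-> A -a-> A -b-> A
After 5 symbols: A.

A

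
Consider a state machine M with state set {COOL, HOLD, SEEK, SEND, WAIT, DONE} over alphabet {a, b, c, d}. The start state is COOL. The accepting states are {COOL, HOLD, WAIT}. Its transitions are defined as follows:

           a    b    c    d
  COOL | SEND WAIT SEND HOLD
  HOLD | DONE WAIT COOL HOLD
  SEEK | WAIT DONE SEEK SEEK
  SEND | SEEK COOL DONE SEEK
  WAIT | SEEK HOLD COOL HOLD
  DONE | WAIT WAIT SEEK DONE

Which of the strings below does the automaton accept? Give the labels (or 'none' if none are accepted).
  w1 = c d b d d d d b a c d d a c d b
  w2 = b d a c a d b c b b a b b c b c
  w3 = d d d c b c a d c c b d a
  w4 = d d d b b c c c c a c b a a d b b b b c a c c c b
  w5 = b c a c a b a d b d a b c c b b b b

w1, w2, w3, w5

w1: Trace: COOL -c-> SEND -d-> SEEK -b-> DONE -d-> DONE -d-> DONE -d-> DONE -d-> DONE -b-> WAIT -a-> SEEK -c-> SEEK -d-> SEEK -d-> SEEK -a-> WAIT -c-> COOL -d-> HOLD -b-> WAIT  → end WAIT, accepted
w2: Trace: COOL -b-> WAIT -d-> HOLD -a-> DONE -c-> SEEK -a-> WAIT -d-> HOLD -b-> WAIT -c-> COOL -b-> WAIT -b-> HOLD -a-> DONE -b-> WAIT -b-> HOLD -c-> COOL -b-> WAIT -c-> COOL  → end COOL, accepted
w3: Trace: COOL -d-> HOLD -d-> HOLD -d-> HOLD -c-> COOL -b-> WAIT -c-> COOL -a-> SEND -d-> SEEK -c-> SEEK -c-> SEEK -b-> DONE -d-> DONE -a-> WAIT  → end WAIT, accepted
w4: Trace: COOL -d-> HOLD -d-> HOLD -d-> HOLD -b-> WAIT -b-> HOLD -c-> COOL -c-> SEND -c-> DONE -c-> SEEK -a-> WAIT -c-> COOL -b-> WAIT -a-> SEEK -a-> WAIT -d-> HOLD -b-> WAIT -b-> HOLD -b-> WAIT -b-> HOLD -c-> COOL -a-> SEND -c-> DONE -c-> SEEK -c-> SEEK -b-> DONE  → end DONE, rejected
w5: Trace: COOL -b-> WAIT -c-> COOL -a-> SEND -c-> DONE -a-> WAIT -b-> HOLD -a-> DONE -d-> DONE -b-> WAIT -d-> HOLD -a-> DONE -b-> WAIT -c-> COOL -c-> SEND -b-> COOL -b-> WAIT -b-> HOLD -b-> WAIT  → end WAIT, accepted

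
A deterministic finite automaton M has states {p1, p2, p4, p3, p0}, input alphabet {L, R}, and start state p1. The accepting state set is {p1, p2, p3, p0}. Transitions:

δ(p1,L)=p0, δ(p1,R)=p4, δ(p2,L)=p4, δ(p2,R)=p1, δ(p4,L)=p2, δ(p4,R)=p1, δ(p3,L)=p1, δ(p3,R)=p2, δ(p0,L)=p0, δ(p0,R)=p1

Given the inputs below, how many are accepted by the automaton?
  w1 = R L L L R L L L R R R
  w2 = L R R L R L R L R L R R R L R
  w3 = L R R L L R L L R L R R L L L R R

w1: Trace: p1 -R-> p4 -L-> p2 -L-> p4 -L-> p2 -R-> p1 -L-> p0 -L-> p0 -L-> p0 -R-> p1 -R-> p4 -R-> p1  → end p1, accepted
w2: Trace: p1 -L-> p0 -R-> p1 -R-> p4 -L-> p2 -R-> p1 -L-> p0 -R-> p1 -L-> p0 -R-> p1 -L-> p0 -R-> p1 -R-> p4 -R-> p1 -L-> p0 -R-> p1  → end p1, accepted
w3: Trace: p1 -L-> p0 -R-> p1 -R-> p4 -L-> p2 -L-> p4 -R-> p1 -L-> p0 -L-> p0 -R-> p1 -L-> p0 -R-> p1 -R-> p4 -L-> p2 -L-> p4 -L-> p2 -R-> p1 -R-> p4  → end p4, rejected

2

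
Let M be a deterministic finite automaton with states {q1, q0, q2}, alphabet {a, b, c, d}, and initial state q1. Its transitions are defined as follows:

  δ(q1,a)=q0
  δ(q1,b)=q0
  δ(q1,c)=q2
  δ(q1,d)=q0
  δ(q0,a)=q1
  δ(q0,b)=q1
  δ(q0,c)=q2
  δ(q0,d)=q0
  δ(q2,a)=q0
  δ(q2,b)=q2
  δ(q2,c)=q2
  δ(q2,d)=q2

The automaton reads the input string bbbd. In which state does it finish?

q1 → q0 → q1 → q0 → q0

q0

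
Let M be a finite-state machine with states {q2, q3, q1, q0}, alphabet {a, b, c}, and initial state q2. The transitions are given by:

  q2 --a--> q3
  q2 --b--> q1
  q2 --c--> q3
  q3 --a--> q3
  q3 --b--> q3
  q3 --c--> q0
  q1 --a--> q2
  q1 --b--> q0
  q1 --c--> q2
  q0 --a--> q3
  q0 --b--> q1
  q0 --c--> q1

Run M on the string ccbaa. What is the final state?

Trace: q2 -c-> q3 -c-> q0 -b-> q1 -a-> q2 -a-> q3

q3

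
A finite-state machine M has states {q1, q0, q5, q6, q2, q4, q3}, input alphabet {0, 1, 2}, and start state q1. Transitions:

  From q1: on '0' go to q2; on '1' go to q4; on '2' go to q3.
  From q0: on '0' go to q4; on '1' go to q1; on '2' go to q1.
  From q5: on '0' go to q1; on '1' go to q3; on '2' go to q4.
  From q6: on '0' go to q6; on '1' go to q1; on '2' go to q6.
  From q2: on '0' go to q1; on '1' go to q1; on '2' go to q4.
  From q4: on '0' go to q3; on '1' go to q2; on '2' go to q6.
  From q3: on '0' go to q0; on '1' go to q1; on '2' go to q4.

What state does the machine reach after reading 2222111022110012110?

q3

Trace: q1 -2-> q3 -2-> q4 -2-> q6 -2-> q6 -1-> q1 -1-> q4 -1-> q2 -0-> q1 -2-> q3 -2-> q4 -1-> q2 -1-> q1 -0-> q2 -0-> q1 -1-> q4 -2-> q6 -1-> q1 -1-> q4 -0-> q3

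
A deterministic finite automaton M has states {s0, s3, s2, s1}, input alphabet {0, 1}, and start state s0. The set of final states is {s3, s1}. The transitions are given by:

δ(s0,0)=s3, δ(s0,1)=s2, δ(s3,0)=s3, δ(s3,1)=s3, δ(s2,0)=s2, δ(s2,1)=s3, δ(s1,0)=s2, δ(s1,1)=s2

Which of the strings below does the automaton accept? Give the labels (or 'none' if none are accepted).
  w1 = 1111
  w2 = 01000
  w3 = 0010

w1: s0 → s2 → s3 → s3 → s3  → end s3, accepted
w2: s0 → s3 → s3 → s3 → s3 → s3  → end s3, accepted
w3: s0 → s3 → s3 → s3 → s3  → end s3, accepted

w1, w2, w3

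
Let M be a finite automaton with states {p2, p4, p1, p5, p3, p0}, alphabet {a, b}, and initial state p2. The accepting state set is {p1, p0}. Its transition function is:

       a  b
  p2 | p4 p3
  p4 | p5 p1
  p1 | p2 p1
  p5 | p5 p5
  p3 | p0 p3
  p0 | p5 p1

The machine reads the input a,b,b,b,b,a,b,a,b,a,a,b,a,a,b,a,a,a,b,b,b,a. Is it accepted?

start at p2
read 'a': p2 → p4
read 'b': p4 → p1
read 'b': p1 → p1
read 'b': p1 → p1
read 'b': p1 → p1
read 'a': p1 → p2
read 'b': p2 → p3
read 'a': p3 → p0
read 'b': p0 → p1
read 'a': p1 → p2
read 'a': p2 → p4
read 'b': p4 → p1
read 'a': p1 → p2
read 'a': p2 → p4
read 'b': p4 → p1
read 'a': p1 → p2
read 'a': p2 → p4
read 'a': p4 → p5
read 'b': p5 → p5
read 'b': p5 → p5
read 'b': p5 → p5
read 'a': p5 → p5
End state p5 is not accepting.

No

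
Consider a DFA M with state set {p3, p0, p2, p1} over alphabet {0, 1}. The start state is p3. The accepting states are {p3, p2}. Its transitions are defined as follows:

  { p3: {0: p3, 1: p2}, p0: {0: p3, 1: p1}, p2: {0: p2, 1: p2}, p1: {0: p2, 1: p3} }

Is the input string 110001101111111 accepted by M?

Yes

start at p3
read '1': p3 → p2
read '1': p2 → p2
read '0': p2 → p2
read '0': p2 → p2
read '0': p2 → p2
read '1': p2 → p2
read '1': p2 → p2
read '0': p2 → p2
read '1': p2 → p2
read '1': p2 → p2
read '1': p2 → p2
read '1': p2 → p2
read '1': p2 → p2
read '1': p2 → p2
read '1': p2 → p2
End state p2 is accepting.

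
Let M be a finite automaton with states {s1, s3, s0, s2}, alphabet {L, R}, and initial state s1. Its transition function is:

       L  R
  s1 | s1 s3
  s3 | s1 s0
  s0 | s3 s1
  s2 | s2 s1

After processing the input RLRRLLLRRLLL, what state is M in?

start at s1
read 'R': s1 → s3
read 'L': s3 → s1
read 'R': s1 → s3
read 'R': s3 → s0
read 'L': s0 → s3
read 'L': s3 → s1
read 'L': s1 → s1
read 'R': s1 → s3
read 'R': s3 → s0
read 'L': s0 → s3
read 'L': s3 → s1
read 'L': s1 → s1

s1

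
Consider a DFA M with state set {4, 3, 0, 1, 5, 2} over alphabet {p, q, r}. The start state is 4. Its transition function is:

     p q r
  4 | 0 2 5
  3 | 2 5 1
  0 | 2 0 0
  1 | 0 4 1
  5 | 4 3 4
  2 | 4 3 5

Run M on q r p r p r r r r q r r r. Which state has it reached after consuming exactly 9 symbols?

4

Trace: 4 -q-> 2 -r-> 5 -p-> 4 -r-> 5 -p-> 4 -r-> 5 -r-> 4 -r-> 5 -r-> 4
After 9 symbols: 4.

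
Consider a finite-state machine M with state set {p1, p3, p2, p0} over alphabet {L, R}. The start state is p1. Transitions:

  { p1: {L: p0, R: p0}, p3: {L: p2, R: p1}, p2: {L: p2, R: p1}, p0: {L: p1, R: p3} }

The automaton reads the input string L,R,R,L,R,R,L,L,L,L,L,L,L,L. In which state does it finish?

p1

p1 → p0 → p3 → p1 → p0 → p3 → p1 → p0 → p1 → p0 → p1 → p0 → p1 → p0 → p1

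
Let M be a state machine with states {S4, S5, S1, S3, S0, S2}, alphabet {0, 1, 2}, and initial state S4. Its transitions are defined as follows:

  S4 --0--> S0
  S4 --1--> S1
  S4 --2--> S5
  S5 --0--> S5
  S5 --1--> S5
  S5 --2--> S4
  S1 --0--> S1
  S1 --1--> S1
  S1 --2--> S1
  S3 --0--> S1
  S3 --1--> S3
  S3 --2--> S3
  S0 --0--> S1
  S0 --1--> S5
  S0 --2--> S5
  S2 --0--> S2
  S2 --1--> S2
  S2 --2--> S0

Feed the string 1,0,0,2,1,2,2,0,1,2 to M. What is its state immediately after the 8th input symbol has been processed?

Trace: S4 -1-> S1 -0-> S1 -0-> S1 -2-> S1 -1-> S1 -2-> S1 -2-> S1 -0-> S1
After 8 symbols: S1.

S1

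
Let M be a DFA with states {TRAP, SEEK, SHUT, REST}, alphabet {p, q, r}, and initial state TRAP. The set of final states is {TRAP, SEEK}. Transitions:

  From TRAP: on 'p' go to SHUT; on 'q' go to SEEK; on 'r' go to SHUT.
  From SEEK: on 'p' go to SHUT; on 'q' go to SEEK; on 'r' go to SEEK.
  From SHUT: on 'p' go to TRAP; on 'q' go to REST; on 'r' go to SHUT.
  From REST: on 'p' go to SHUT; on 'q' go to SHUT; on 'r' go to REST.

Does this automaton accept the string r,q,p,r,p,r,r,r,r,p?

Trace: TRAP -r-> SHUT -q-> REST -p-> SHUT -r-> SHUT -p-> TRAP -r-> SHUT -r-> SHUT -r-> SHUT -r-> SHUT -p-> TRAP
End state TRAP is accepting.

Yes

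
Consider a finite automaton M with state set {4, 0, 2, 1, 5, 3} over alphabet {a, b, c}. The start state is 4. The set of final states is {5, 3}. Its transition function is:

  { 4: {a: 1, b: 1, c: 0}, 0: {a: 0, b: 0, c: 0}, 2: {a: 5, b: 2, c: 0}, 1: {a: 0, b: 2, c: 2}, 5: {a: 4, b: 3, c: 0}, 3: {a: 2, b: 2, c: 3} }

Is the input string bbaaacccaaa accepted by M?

No

4 → 1 → 2 → 5 → 4 → 1 → 2 → 0 → 0 → 0 → 0 → 0
End state 0 is not accepting.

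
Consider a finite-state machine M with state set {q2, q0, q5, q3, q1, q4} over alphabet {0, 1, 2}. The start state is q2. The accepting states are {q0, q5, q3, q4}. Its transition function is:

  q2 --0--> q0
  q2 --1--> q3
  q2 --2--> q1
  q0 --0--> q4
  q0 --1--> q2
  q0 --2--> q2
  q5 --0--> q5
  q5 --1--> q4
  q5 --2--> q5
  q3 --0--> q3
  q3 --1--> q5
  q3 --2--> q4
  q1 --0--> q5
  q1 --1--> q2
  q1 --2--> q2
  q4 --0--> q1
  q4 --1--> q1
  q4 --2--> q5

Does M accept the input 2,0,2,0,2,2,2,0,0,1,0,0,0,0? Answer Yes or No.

Yes

Trace: q2 -2-> q1 -0-> q5 -2-> q5 -0-> q5 -2-> q5 -2-> q5 -2-> q5 -0-> q5 -0-> q5 -1-> q4 -0-> q1 -0-> q5 -0-> q5 -0-> q5
End state q5 is accepting.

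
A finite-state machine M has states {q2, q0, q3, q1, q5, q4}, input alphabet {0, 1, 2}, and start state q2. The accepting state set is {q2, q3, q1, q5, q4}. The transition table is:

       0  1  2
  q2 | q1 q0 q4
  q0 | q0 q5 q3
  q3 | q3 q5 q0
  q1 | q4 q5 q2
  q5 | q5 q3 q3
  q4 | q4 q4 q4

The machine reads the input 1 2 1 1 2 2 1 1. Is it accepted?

Yes

Trace: q2 -1-> q0 -2-> q3 -1-> q5 -1-> q3 -2-> q0 -2-> q3 -1-> q5 -1-> q3
End state q3 is accepting.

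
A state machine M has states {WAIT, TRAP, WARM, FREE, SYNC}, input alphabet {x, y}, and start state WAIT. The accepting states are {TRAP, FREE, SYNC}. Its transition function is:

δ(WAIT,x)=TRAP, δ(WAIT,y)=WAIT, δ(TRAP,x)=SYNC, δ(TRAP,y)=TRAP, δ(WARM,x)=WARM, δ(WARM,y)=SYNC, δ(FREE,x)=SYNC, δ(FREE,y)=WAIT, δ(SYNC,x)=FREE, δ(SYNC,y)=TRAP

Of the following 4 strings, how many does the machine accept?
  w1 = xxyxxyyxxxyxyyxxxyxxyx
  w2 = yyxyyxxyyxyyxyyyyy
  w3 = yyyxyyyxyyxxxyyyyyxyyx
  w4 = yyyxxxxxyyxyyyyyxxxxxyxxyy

3

w1: Trace: WAIT -x-> TRAP -x-> SYNC -y-> TRAP -x-> SYNC -x-> FREE -y-> WAIT -y-> WAIT -x-> TRAP -x-> SYNC -x-> FREE -y-> WAIT -x-> TRAP -y-> TRAP -y-> TRAP -x-> SYNC -x-> FREE -x-> SYNC -y-> TRAP -x-> SYNC -x-> FREE -y-> WAIT -x-> TRAP  → end TRAP, accepted
w2: Trace: WAIT -y-> WAIT -y-> WAIT -x-> TRAP -y-> TRAP -y-> TRAP -x-> SYNC -x-> FREE -y-> WAIT -y-> WAIT -x-> TRAP -y-> TRAP -y-> TRAP -x-> SYNC -y-> TRAP -y-> TRAP -y-> TRAP -y-> TRAP -y-> TRAP  → end TRAP, accepted
w3: Trace: WAIT -y-> WAIT -y-> WAIT -y-> WAIT -x-> TRAP -y-> TRAP -y-> TRAP -y-> TRAP -x-> SYNC -y-> TRAP -y-> TRAP -x-> SYNC -x-> FREE -x-> SYNC -y-> TRAP -y-> TRAP -y-> TRAP -y-> TRAP -y-> TRAP -x-> SYNC -y-> TRAP -y-> TRAP -x-> SYNC  → end SYNC, accepted
w4: Trace: WAIT -y-> WAIT -y-> WAIT -y-> WAIT -x-> TRAP -x-> SYNC -x-> FREE -x-> SYNC -x-> FREE -y-> WAIT -y-> WAIT -x-> TRAP -y-> TRAP -y-> TRAP -y-> TRAP -y-> TRAP -y-> TRAP -x-> SYNC -x-> FREE -x-> SYNC -x-> FREE -x-> SYNC -y-> TRAP -x-> SYNC -x-> FREE -y-> WAIT -y-> WAIT  → end WAIT, rejected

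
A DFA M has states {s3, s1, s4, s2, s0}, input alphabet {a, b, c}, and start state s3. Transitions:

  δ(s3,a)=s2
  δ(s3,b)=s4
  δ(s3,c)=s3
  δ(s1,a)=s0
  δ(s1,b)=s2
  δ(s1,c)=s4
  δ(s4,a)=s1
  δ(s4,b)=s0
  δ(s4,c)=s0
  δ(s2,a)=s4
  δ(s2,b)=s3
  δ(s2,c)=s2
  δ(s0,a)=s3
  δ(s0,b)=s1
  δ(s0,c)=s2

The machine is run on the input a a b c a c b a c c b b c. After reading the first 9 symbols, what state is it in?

s2

start at s3
read 'a': s3 → s2
read 'a': s2 → s4
read 'b': s4 → s0
read 'c': s0 → s2
read 'a': s2 → s4
read 'c': s4 → s0
read 'b': s0 → s1
read 'a': s1 → s0
read 'c': s0 → s2
After 9 symbols: s2.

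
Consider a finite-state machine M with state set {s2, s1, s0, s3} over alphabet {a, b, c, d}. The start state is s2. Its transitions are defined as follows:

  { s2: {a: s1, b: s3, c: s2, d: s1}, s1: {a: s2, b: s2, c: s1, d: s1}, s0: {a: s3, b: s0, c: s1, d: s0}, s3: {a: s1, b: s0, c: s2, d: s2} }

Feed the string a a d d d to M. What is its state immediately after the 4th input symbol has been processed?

s1

Trace: s2 -a-> s1 -a-> s2 -d-> s1 -d-> s1
After 4 symbols: s1.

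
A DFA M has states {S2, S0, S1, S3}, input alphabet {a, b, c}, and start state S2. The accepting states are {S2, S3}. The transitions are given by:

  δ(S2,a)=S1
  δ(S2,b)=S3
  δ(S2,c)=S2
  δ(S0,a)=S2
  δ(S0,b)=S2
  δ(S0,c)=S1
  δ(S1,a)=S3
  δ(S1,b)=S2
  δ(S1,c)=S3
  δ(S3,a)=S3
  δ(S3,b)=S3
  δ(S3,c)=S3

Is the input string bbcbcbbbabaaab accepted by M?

Yes

Trace: S2 -b-> S3 -b-> S3 -c-> S3 -b-> S3 -c-> S3 -b-> S3 -b-> S3 -b-> S3 -a-> S3 -b-> S3 -a-> S3 -a-> S3 -a-> S3 -b-> S3
End state S3 is accepting.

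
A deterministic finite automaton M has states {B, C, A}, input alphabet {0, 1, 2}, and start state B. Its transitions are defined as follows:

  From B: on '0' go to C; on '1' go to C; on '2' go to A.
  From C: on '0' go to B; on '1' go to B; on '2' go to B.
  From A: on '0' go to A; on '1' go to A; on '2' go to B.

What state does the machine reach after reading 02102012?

B

start at B
read '0': B → C
read '2': C → B
read '1': B → C
read '0': C → B
read '2': B → A
read '0': A → A
read '1': A → A
read '2': A → B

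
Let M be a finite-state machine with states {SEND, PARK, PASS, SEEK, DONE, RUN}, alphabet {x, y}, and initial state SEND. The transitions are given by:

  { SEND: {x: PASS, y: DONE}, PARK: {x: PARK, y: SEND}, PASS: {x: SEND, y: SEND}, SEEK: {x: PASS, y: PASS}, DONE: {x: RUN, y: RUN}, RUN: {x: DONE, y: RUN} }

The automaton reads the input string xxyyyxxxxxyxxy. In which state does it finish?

RUN

start at SEND
read 'x': SEND → PASS
read 'x': PASS → SEND
read 'y': SEND → DONE
read 'y': DONE → RUN
read 'y': RUN → RUN
read 'x': RUN → DONE
read 'x': DONE → RUN
read 'x': RUN → DONE
read 'x': DONE → RUN
read 'x': RUN → DONE
read 'y': DONE → RUN
read 'x': RUN → DONE
read 'x': DONE → RUN
read 'y': RUN → RUN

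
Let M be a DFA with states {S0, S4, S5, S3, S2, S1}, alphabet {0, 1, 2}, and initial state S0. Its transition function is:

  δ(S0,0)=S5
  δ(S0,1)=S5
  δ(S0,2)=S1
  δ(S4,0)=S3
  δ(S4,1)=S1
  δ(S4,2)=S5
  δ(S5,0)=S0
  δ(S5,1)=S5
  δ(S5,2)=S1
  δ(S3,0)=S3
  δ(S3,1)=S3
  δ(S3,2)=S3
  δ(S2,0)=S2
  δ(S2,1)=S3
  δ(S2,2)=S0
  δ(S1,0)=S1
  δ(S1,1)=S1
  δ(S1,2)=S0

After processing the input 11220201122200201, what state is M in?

S1

Trace: S0 -1-> S5 -1-> S5 -2-> S1 -2-> S0 -0-> S5 -2-> S1 -0-> S1 -1-> S1 -1-> S1 -2-> S0 -2-> S1 -2-> S0 -0-> S5 -0-> S0 -2-> S1 -0-> S1 -1-> S1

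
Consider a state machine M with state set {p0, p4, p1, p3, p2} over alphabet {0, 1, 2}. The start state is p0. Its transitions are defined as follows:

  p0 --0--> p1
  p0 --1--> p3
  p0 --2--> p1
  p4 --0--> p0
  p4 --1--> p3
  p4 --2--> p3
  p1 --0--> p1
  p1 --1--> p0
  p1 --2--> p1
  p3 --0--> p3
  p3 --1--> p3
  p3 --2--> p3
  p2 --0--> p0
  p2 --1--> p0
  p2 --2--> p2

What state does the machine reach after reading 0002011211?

p3

start at p0
read '0': p0 → p1
read '0': p1 → p1
read '0': p1 → p1
read '2': p1 → p1
read '0': p1 → p1
read '1': p1 → p0
read '1': p0 → p3
read '2': p3 → p3
read '1': p3 → p3
read '1': p3 → p3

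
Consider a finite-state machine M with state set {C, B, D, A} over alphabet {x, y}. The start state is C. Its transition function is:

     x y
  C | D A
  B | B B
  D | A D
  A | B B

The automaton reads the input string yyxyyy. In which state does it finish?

C → A → B → B → B → B → B

B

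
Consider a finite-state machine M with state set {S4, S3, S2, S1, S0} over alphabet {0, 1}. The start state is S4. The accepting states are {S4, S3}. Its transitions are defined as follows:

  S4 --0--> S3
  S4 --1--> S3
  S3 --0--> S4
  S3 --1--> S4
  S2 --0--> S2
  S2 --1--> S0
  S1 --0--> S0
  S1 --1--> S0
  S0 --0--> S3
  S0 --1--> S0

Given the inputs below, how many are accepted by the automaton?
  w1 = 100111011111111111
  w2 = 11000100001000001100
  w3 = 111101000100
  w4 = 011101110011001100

4

w1: S4 → S3 → S4 → S3 → S4 → S3 → S4 → S3 → S4 → S3 → S4 → S3 → S4 → S3 → S4 → S3 → S4 → S3 → S4  → end S4, accepted
w2: S4 → S3 → S4 → S3 → S4 → S3 → S4 → S3 → S4 → S3 → S4 → S3 → S4 → S3 → S4 → S3 → S4 → S3 → S4 → S3 → S4  → end S4, accepted
w3: S4 → S3 → S4 → S3 → S4 → S3 → S4 → S3 → S4 → S3 → S4 → S3 → S4  → end S4, accepted
w4: S4 → S3 → S4 → S3 → S4 → S3 → S4 → S3 → S4 → S3 → S4 → S3 → S4 → S3 → S4 → S3 → S4 → S3 → S4  → end S4, accepted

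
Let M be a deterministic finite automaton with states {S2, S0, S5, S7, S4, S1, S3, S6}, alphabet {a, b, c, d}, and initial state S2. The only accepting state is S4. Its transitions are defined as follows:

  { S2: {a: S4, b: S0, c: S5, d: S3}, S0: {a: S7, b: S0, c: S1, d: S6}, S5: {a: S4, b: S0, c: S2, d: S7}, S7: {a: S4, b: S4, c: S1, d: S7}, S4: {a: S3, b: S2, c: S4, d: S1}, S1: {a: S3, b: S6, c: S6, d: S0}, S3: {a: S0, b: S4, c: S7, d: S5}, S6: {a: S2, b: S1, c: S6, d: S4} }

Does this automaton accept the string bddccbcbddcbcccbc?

S2 → S0 → S6 → S4 → S4 → S4 → S2 → S5 → S0 → S6 → S4 → S4 → S2 → S5 → S2 → S5 → S0 → S1
End state S1 is not accepting.

No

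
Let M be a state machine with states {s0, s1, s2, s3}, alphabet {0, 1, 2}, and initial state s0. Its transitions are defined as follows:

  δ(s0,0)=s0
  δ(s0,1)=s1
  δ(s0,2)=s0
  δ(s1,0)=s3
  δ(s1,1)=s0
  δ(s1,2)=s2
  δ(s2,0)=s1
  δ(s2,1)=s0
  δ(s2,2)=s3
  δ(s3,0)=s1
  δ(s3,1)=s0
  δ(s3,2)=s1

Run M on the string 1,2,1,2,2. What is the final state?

Trace: s0 -1-> s1 -2-> s2 -1-> s0 -2-> s0 -2-> s0

s0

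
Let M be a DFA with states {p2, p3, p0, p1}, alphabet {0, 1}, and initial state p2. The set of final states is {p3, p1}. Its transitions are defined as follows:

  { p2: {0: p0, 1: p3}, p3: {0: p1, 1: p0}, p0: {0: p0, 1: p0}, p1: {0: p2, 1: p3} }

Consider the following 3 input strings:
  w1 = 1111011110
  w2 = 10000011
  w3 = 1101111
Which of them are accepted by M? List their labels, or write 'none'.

none

w1:
  start at p2
  read '1': p2 → p3
  read '1': p3 → p0
  read '1': p0 → p0
  read '1': p0 → p0
  read '0': p0 → p0
  read '1': p0 → p0
  read '1': p0 → p0
  read '1': p0 → p0
  read '1': p0 → p0
  read '0': p0 → p0
  end p0, rejected
w2:
  start at p2
  read '1': p2 → p3
  read '0': p3 → p1
  read '0': p1 → p2
  read '0': p2 → p0
  read '0': p0 → p0
  read '0': p0 → p0
  read '1': p0 → p0
  read '1': p0 → p0
  end p0, rejected
w3:
  start at p2
  read '1': p2 → p3
  read '1': p3 → p0
  read '0': p0 → p0
  read '1': p0 → p0
  read '1': p0 → p0
  read '1': p0 → p0
  read '1': p0 → p0
  end p0, rejected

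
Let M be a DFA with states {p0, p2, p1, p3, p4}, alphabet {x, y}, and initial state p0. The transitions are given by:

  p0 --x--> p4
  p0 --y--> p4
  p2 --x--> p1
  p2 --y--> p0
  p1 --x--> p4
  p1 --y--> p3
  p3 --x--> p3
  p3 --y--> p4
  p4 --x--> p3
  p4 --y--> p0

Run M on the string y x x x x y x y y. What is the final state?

start at p0
read 'y': p0 → p4
read 'x': p4 → p3
read 'x': p3 → p3
read 'x': p3 → p3
read 'x': p3 → p3
read 'y': p3 → p4
read 'x': p4 → p3
read 'y': p3 → p4
read 'y': p4 → p0

p0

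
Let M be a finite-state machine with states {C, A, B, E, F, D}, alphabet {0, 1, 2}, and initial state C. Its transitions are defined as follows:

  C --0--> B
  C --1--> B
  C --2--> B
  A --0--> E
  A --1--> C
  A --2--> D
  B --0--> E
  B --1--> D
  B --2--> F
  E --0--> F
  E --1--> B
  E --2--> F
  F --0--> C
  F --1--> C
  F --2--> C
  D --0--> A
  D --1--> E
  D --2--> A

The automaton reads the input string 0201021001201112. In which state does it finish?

F

Trace: C -0-> B -2-> F -0-> C -1-> B -0-> E -2-> F -1-> C -0-> B -0-> E -1-> B -2-> F -0-> C -1-> B -1-> D -1-> E -2-> F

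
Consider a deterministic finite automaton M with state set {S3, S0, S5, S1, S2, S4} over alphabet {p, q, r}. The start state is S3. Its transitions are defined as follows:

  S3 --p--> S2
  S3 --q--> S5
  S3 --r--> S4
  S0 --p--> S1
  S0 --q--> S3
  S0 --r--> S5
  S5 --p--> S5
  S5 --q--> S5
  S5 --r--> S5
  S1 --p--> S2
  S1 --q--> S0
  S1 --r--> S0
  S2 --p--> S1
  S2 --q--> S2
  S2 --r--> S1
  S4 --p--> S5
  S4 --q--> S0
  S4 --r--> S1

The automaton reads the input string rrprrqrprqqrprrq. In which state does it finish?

S3 → S4 → S1 → S2 → S1 → S0 → S3 → S4 → S5 → S5 → S5 → S5 → S5 → S5 → S5 → S5 → S5

S5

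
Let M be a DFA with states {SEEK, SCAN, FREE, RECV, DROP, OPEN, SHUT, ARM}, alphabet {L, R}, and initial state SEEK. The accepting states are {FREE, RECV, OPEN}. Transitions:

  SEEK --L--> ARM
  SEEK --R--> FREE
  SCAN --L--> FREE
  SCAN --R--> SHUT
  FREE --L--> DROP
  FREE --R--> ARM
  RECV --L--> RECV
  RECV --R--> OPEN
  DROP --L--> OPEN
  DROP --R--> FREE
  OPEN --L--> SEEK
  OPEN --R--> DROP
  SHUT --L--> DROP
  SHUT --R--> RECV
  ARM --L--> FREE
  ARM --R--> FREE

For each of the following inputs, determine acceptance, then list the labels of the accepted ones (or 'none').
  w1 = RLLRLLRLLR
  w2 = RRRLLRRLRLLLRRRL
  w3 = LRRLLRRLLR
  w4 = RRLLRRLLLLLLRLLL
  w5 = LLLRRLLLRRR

w3, w4

w1:
  start at SEEK
  read 'R': SEEK → FREE
  read 'L': FREE → DROP
  read 'L': DROP → OPEN
  read 'R': OPEN → DROP
  read 'L': DROP → OPEN
  read 'L': OPEN → SEEK
  read 'R': SEEK → FREE
  read 'L': FREE → DROP
  read 'L': DROP → OPEN
  read 'R': OPEN → DROP
  end DROP, rejected
w2:
  start at SEEK
  read 'R': SEEK → FREE
  read 'R': FREE → ARM
  read 'R': ARM → FREE
  read 'L': FREE → DROP
  read 'L': DROP → OPEN
  read 'R': OPEN → DROP
  read 'R': DROP → FREE
  read 'L': FREE → DROP
  read 'R': DROP → FREE
  read 'L': FREE → DROP
  read 'L': DROP → OPEN
  read 'L': OPEN → SEEK
  read 'R': SEEK → FREE
  read 'R': FREE → ARM
  read 'R': ARM → FREE
  read 'L': FREE → DROP
  end DROP, rejected
w3:
  start at SEEK
  read 'L': SEEK → ARM
  read 'R': ARM → FREE
  read 'R': FREE → ARM
  read 'L': ARM → FREE
  read 'L': FREE → DROP
  read 'R': DROP → FREE
  read 'R': FREE → ARM
  read 'L': ARM → FREE
  read 'L': FREE → DROP
  read 'R': DROP → FREE
  end FREE, accepted
w4:
  start at SEEK
  read 'R': SEEK → FREE
  read 'R': FREE → ARM
  read 'L': ARM → FREE
  read 'L': FREE → DROP
  read 'R': DROP → FREE
  read 'R': FREE → ARM
  read 'L': ARM → FREE
  read 'L': FREE → DROP
  read 'L': DROP → OPEN
  read 'L': OPEN → SEEK
  read 'L': SEEK → ARM
  read 'L': ARM → FREE
  read 'R': FREE → ARM
  read 'L': ARM → FREE
  read 'L': FREE → DROP
  read 'L': DROP → OPEN
  end OPEN, accepted
w5:
  start at SEEK
  read 'L': SEEK → ARM
  read 'L': ARM → FREE
  read 'L': FREE → DROP
  read 'R': DROP → FREE
  read 'R': FREE → ARM
  read 'L': ARM → FREE
  read 'L': FREE → DROP
  read 'L': DROP → OPEN
  read 'R': OPEN → DROP
  read 'R': DROP → FREE
  read 'R': FREE → ARM
  end ARM, rejected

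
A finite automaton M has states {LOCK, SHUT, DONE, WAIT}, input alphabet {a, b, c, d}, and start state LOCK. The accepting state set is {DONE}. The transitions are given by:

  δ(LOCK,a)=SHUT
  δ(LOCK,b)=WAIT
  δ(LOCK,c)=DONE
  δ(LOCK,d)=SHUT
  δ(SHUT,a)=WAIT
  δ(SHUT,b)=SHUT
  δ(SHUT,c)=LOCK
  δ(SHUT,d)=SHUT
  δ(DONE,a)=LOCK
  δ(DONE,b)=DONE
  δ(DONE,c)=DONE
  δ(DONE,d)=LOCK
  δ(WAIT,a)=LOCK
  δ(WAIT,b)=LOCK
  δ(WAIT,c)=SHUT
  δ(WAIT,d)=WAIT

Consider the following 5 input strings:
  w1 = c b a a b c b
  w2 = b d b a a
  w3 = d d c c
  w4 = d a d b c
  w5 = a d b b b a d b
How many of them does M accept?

w1: Trace: LOCK -c-> DONE -b-> DONE -a-> LOCK -a-> SHUT -b-> SHUT -c-> LOCK -b-> WAIT  → end WAIT, rejected
w2: Trace: LOCK -b-> WAIT -d-> WAIT -b-> LOCK -a-> SHUT -a-> WAIT  → end WAIT, rejected
w3: Trace: LOCK -d-> SHUT -d-> SHUT -c-> LOCK -c-> DONE  → end DONE, accepted
w4: Trace: LOCK -d-> SHUT -a-> WAIT -d-> WAIT -b-> LOCK -c-> DONE  → end DONE, accepted
w5: Trace: LOCK -a-> SHUT -d-> SHUT -b-> SHUT -b-> SHUT -b-> SHUT -a-> WAIT -d-> WAIT -b-> LOCK  → end LOCK, rejected

2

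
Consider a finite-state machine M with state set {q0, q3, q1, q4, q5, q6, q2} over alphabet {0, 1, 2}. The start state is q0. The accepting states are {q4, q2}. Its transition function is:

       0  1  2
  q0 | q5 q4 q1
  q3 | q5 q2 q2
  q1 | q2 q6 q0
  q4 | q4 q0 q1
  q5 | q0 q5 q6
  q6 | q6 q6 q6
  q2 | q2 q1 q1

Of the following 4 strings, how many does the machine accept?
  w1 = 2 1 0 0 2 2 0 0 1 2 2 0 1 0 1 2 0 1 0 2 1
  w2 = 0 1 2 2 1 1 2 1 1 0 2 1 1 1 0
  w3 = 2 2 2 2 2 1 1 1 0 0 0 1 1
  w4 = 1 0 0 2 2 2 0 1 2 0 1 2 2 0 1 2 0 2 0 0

0

w1: q0 → q1 → q6 → q6 → q6 → q6 → q6 → q6 → q6 → q6 → q6 → q6 → q6 → q6 → q6 → q6 → q6 → q6 → q6 → q6 → q6 → q6  → end q6, rejected
w2: q0 → q5 → q5 → q6 → q6 → q6 → q6 → q6 → q6 → q6 → q6 → q6 → q6 → q6 → q6 → q6  → end q6, rejected
w3: q0 → q1 → q0 → q1 → q0 → q1 → q6 → q6 → q6 → q6 → q6 → q6 → q6 → q6  → end q6, rejected
w4: q0 → q4 → q4 → q4 → q1 → q0 → q1 → q2 → q1 → q0 → q5 → q5 → q6 → q6 → q6 → q6 → q6 → q6 → q6 → q6 → q6  → end q6, rejected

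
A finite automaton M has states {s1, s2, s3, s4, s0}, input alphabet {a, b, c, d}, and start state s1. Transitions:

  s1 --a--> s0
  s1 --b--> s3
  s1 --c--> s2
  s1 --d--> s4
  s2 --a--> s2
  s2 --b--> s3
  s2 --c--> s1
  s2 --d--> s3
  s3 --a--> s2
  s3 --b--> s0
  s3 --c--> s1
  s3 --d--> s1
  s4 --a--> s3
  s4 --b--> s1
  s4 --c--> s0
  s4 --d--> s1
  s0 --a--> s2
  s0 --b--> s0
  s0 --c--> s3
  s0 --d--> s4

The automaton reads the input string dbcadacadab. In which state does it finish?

s1 → s4 → s1 → s2 → s2 → s3 → s2 → s1 → s0 → s4 → s3 → s0

s0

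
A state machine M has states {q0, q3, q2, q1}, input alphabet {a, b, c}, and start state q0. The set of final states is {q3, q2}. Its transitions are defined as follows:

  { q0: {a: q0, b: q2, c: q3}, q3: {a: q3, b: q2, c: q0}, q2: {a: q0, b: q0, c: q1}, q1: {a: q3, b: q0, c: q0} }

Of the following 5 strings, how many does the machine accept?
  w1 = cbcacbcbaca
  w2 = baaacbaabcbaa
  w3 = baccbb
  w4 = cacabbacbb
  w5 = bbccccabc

w1: q0 → q3 → q2 → q1 → q3 → q0 → q2 → q1 → q0 → q0 → q3 → q3  → end q3, accepted
w2: q0 → q2 → q0 → q0 → q0 → q3 → q2 → q0 → q0 → q2 → q1 → q0 → q0 → q0  → end q0, rejected
w3: q0 → q2 → q0 → q3 → q0 → q2 → q0  → end q0, rejected
w4: q0 → q3 → q3 → q0 → q0 → q2 → q0 → q0 → q3 → q2 → q0  → end q0, rejected
w5: q0 → q2 → q0 → q3 → q0 → q3 → q0 → q0 → q2 → q1  → end q1, rejected

1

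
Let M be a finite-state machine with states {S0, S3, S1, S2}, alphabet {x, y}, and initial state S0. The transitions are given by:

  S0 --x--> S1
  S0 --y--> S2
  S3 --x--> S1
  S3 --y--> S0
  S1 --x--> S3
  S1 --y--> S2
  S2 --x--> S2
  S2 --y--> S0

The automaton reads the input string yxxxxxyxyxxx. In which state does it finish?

S2

start at S0
read 'y': S0 → S2
read 'x': S2 → S2
read 'x': S2 → S2
read 'x': S2 → S2
read 'x': S2 → S2
read 'x': S2 → S2
read 'y': S2 → S0
read 'x': S0 → S1
read 'y': S1 → S2
read 'x': S2 → S2
read 'x': S2 → S2
read 'x': S2 → S2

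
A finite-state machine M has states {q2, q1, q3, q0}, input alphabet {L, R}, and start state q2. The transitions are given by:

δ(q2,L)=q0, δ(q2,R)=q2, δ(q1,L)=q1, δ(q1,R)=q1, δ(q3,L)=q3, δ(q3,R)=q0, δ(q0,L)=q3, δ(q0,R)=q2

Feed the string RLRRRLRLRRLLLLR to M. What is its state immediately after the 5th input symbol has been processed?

Trace: q2 -R-> q2 -L-> q0 -R-> q2 -R-> q2 -R-> q2
After 5 symbols: q2.

q2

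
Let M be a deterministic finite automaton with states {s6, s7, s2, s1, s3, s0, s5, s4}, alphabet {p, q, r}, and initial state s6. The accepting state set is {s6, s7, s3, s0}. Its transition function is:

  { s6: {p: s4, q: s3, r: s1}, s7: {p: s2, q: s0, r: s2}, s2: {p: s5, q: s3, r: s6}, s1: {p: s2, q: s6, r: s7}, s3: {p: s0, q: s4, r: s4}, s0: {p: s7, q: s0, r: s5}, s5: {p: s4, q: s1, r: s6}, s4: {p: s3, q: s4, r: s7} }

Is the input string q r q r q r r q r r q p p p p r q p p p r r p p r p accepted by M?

start at s6
read 'q': s6 → s3
read 'r': s3 → s4
read 'q': s4 → s4
read 'r': s4 → s7
read 'q': s7 → s0
read 'r': s0 → s5
read 'r': s5 → s6
read 'q': s6 → s3
read 'r': s3 → s4
read 'r': s4 → s7
read 'q': s7 → s0
read 'p': s0 → s7
read 'p': s7 → s2
read 'p': s2 → s5
read 'p': s5 → s4
read 'r': s4 → s7
read 'q': s7 → s0
read 'p': s0 → s7
read 'p': s7 → s2
read 'p': s2 → s5
read 'r': s5 → s6
read 'r': s6 → s1
read 'p': s1 → s2
read 'p': s2 → s5
read 'r': s5 → s6
read 'p': s6 → s4
End state s4 is not accepting.

No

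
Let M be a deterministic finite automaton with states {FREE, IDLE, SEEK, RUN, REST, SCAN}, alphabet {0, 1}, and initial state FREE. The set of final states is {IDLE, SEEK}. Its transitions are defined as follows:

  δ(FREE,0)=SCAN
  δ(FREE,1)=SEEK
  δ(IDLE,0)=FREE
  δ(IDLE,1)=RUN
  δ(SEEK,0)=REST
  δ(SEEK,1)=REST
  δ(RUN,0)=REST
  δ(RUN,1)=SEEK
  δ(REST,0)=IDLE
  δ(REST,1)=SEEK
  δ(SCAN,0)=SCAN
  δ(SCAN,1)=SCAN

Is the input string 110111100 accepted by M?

start at FREE
read '1': FREE → SEEK
read '1': SEEK → REST
read '0': REST → IDLE
read '1': IDLE → RUN
read '1': RUN → SEEK
read '1': SEEK → REST
read '1': REST → SEEK
read '0': SEEK → REST
read '0': REST → IDLE
End state IDLE is accepting.

Yes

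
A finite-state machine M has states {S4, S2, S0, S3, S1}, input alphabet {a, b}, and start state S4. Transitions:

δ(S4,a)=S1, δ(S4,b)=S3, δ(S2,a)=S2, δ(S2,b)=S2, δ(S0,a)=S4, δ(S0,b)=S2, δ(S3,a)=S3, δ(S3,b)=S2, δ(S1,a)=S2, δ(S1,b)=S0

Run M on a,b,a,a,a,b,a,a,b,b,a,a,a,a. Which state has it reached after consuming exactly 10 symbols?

start at S4
read 'a': S4 → S1
read 'b': S1 → S0
read 'a': S0 → S4
read 'a': S4 → S1
read 'a': S1 → S2
read 'b': S2 → S2
read 'a': S2 → S2
read 'a': S2 → S2
read 'b': S2 → S2
read 'b': S2 → S2
After 10 symbols: S2.

S2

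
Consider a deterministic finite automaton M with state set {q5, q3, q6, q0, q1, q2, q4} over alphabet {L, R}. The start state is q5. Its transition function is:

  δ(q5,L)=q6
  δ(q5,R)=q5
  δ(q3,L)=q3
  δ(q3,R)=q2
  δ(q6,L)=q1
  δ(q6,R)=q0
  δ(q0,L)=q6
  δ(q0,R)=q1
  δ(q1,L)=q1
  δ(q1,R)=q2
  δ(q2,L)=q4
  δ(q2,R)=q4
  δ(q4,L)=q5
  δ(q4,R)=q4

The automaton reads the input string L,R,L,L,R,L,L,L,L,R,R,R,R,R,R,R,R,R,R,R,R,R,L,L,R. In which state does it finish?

q0

Trace: q5 -L-> q6 -R-> q0 -L-> q6 -L-> q1 -R-> q2 -L-> q4 -L-> q5 -L-> q6 -L-> q1 -R-> q2 -R-> q4 -R-> q4 -R-> q4 -R-> q4 -R-> q4 -R-> q4 -R-> q4 -R-> q4 -R-> q4 -R-> q4 -R-> q4 -R-> q4 -L-> q5 -L-> q6 -R-> q0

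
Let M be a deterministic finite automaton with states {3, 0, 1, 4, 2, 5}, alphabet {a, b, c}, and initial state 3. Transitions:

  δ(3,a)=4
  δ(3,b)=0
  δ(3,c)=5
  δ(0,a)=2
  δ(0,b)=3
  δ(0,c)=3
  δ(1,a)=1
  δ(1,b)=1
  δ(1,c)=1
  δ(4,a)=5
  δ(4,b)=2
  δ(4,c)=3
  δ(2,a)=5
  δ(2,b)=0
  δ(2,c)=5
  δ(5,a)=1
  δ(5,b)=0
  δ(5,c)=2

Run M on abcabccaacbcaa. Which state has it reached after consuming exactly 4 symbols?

1

Trace: 3 -a-> 4 -b-> 2 -c-> 5 -a-> 1
After 4 symbols: 1.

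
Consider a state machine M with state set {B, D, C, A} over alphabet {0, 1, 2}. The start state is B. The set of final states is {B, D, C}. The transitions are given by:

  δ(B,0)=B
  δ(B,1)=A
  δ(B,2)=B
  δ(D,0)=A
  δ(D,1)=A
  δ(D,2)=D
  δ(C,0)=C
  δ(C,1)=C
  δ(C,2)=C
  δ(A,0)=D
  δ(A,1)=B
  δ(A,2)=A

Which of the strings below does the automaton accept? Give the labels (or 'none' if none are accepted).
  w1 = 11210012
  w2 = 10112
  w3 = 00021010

w1, w2, w3

w1: B → A → B → B → A → D → A → B → B  → end B, accepted
w2: B → A → D → A → B → B  → end B, accepted
w3: B → B → B → B → B → A → D → A → D  → end D, accepted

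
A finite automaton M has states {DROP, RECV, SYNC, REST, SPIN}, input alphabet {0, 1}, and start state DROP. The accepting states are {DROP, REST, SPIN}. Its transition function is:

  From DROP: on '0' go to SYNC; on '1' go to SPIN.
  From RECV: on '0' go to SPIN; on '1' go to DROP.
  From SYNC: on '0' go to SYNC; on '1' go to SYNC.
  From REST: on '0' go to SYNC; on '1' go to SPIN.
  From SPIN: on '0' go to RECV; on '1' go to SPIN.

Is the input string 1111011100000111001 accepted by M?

start at DROP
read '1': DROP → SPIN
read '1': SPIN → SPIN
read '1': SPIN → SPIN
read '1': SPIN → SPIN
read '0': SPIN → RECV
read '1': RECV → DROP
read '1': DROP → SPIN
read '1': SPIN → SPIN
read '0': SPIN → RECV
read '0': RECV → SPIN
read '0': SPIN → RECV
read '0': RECV → SPIN
read '0': SPIN → RECV
read '1': RECV → DROP
read '1': DROP → SPIN
read '1': SPIN → SPIN
read '0': SPIN → RECV
read '0': RECV → SPIN
read '1': SPIN → SPIN
End state SPIN is accepting.

Yes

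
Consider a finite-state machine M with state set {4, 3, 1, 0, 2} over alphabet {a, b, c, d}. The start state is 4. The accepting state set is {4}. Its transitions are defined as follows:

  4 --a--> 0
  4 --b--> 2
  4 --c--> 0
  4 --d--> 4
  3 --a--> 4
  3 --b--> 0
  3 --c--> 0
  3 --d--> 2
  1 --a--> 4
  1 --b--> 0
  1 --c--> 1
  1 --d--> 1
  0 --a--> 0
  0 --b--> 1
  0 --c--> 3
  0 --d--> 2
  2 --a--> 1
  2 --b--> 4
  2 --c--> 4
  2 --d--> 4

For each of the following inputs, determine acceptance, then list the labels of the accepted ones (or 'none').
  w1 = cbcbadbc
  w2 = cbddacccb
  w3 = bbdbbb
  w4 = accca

w1:
  start at 4
  read 'c': 4 → 0
  read 'b': 0 → 1
  read 'c': 1 → 1
  read 'b': 1 → 0
  read 'a': 0 → 0
  read 'd': 0 → 2
  read 'b': 2 → 4
  read 'c': 4 → 0
  end 0, rejected
w2:
  start at 4
  read 'c': 4 → 0
  read 'b': 0 → 1
  read 'd': 1 → 1
  read 'd': 1 → 1
  read 'a': 1 → 4
  read 'c': 4 → 0
  read 'c': 0 → 3
  read 'c': 3 → 0
  read 'b': 0 → 1
  end 1, rejected
w3:
  start at 4
  read 'b': 4 → 2
  read 'b': 2 → 4
  read 'd': 4 → 4
  read 'b': 4 → 2
  read 'b': 2 → 4
  read 'b': 4 → 2
  end 2, rejected
w4:
  start at 4
  read 'a': 4 → 0
  read 'c': 0 → 3
  read 'c': 3 → 0
  read 'c': 0 → 3
  read 'a': 3 → 4
  end 4, accepted

w4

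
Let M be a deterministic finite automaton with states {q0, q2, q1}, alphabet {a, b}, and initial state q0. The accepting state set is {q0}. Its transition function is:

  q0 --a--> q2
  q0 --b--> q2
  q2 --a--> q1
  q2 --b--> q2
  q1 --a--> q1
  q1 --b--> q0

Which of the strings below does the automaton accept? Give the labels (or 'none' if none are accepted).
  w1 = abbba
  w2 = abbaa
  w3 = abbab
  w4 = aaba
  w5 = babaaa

w3

w1:
  start at q0
  read 'a': q0 → q2
  read 'b': q2 → q2
  read 'b': q2 → q2
  read 'b': q2 → q2
  read 'a': q2 → q1
  end q1, rejected
w2:
  start at q0
  read 'a': q0 → q2
  read 'b': q2 → q2
  read 'b': q2 → q2
  read 'a': q2 → q1
  read 'a': q1 → q1
  end q1, rejected
w3:
  start at q0
  read 'a': q0 → q2
  read 'b': q2 → q2
  read 'b': q2 → q2
  read 'a': q2 → q1
  read 'b': q1 → q0
  end q0, accepted
w4:
  start at q0
  read 'a': q0 → q2
  read 'a': q2 → q1
  read 'b': q1 → q0
  read 'a': q0 → q2
  end q2, rejected
w5:
  start at q0
  read 'b': q0 → q2
  read 'a': q2 → q1
  read 'b': q1 → q0
  read 'a': q0 → q2
  read 'a': q2 → q1
  read 'a': q1 → q1
  end q1, rejected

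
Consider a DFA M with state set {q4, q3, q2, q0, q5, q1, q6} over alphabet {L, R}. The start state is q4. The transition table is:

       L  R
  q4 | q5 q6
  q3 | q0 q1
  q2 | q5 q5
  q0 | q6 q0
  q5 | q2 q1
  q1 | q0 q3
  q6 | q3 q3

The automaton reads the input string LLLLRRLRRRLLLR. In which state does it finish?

q0

start at q4
read 'L': q4 → q5
read 'L': q5 → q2
read 'L': q2 → q5
read 'L': q5 → q2
read 'R': q2 → q5
read 'R': q5 → q1
read 'L': q1 → q0
read 'R': q0 → q0
read 'R': q0 → q0
read 'R': q0 → q0
read 'L': q0 → q6
read 'L': q6 → q3
read 'L': q3 → q0
read 'R': q0 → q0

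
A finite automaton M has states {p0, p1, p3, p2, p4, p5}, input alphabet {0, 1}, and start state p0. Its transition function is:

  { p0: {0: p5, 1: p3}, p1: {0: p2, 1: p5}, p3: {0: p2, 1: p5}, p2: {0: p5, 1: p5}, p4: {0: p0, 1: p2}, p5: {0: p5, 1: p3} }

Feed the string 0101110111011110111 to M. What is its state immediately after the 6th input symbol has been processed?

start at p0
read '0': p0 → p5
read '1': p5 → p3
read '0': p3 → p2
read '1': p2 → p5
read '1': p5 → p3
read '1': p3 → p5
After 6 symbols: p5.

p5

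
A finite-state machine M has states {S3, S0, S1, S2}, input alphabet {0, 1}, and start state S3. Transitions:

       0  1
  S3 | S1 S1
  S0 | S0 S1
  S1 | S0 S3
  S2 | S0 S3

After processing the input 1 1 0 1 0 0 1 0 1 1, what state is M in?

S3

S3 → S1 → S3 → S1 → S3 → S1 → S0 → S1 → S0 → S1 → S3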